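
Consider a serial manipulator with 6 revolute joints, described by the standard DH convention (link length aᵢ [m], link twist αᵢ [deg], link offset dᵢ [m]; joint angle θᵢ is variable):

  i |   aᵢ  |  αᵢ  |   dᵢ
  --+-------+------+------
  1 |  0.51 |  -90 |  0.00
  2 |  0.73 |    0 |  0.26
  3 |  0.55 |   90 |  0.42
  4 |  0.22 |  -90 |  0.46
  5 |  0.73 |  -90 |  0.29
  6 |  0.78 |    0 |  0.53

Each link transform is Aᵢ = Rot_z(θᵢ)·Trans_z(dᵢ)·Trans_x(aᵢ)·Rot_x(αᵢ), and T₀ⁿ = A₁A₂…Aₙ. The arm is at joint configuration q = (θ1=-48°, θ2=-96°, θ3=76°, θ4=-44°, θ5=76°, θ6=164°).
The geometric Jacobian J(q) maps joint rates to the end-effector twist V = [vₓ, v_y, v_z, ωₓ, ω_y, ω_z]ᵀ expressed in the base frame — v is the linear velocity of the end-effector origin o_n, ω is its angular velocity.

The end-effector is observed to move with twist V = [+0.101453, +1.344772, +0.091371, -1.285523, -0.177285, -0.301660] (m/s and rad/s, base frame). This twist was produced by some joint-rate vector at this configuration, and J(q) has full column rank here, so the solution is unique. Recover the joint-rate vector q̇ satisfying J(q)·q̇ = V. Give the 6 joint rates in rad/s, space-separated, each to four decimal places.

0.8090 -0.5160 -0.4000 -0.6310 -0.8530 0.6760

o_n = [1.1530, 0.1268, 1.1882]
J₁: ẑ×o_n = [-0.1268, 1.1530, 0.0000], ω = ẑ
J2: z=[0.7431, 0.6691, 0.0000] o=[0.3413, -0.3790, 0.0000] → [0.7950, -0.8830, -0.1673, 0.7431, 0.6691, 0.0000]
J3: z=[0.7431, 0.6691, 0.0000] o=[0.4834, -0.1483, 0.7260] → [0.3093, -0.3435, -0.2436, 0.7431, 0.6691, 0.0000]
J4: z=[-0.2289, 0.2542, 0.9397] o=[1.1414, -0.2514, 0.9141] → [-0.2857, 0.0737, -0.0895, -0.2289, 0.2542, 0.9397]
J5: z=[0.9714, -0.0038, 0.2376] o=[1.0220, -0.3472, 1.4005] → [-0.1118, 0.2374, 0.4609, 0.9714, -0.0038, 0.2376]
J6: z=[0.1174, 0.8769, -0.4661] o=[1.4545, -0.6992, 0.8472] → [0.6839, 0.1005, 0.3614, 0.1174, 0.8769, -0.4661]
q̇ = J⁺·V = [0.8090, -0.5160, -0.4000, -0.6310, -0.8530, 0.6760]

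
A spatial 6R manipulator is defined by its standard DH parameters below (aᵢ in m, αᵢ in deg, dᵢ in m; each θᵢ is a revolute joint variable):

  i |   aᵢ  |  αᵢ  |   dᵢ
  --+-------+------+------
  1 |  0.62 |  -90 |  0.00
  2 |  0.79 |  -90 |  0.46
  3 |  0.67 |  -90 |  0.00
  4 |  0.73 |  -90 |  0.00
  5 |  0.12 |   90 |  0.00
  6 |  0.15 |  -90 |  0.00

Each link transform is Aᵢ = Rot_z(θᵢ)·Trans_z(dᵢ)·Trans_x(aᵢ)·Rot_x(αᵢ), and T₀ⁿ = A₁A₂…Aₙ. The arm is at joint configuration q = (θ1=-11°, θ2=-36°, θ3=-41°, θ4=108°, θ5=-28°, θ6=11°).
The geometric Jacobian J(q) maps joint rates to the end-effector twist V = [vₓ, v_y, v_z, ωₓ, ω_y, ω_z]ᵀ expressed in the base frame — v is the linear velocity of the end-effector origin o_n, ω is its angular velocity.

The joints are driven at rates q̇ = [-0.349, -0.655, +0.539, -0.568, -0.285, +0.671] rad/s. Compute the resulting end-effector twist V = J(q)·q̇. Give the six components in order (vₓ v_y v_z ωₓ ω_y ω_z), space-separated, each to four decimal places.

o_n = [1.0955, 0.3893, 1.4015]
J₁: ẑ×o_n = [-0.3893, 1.0955, 0.0000], ω = ẑ
J2: z=[0.1908, 0.9816, 0.0000] o=[0.6086, -0.1183, 0.0000] → [1.3758, -0.2674, -0.3811, 0.1908, 0.9816, 0.0000]
J3: z=[0.5770, -0.1122, -0.8090] o=[1.3238, 0.2113, 0.4644] → [0.0389, -0.3561, 0.0771, 0.5770, -0.1122, -0.8090]
J4: z=[0.3770, -0.8421, 0.3856] o=[1.8092, 0.5647, 0.7616] → [-0.4713, -0.5165, -0.6671, 0.3770, -0.8421, 0.3856]
J5: z=[-0.5108, -0.5363, -0.6719] o=[1.2452, 0.5236, 1.2232] → [-0.1859, 0.1916, -0.0117, -0.5108, -0.5363, -0.6719]
J6: z=[0.6956, -0.7171, 0.0436] o=[1.1845, 0.4702, 1.3119] → [-0.0607, -0.0662, -0.1201, 0.6956, -0.7171, 0.0436]
V = J·q̇ = [-0.4644, -0.2048, 0.5929, 0.5842, -0.5534, -0.7833]

-0.4644 -0.2048 0.5929 0.5842 -0.5534 -0.7833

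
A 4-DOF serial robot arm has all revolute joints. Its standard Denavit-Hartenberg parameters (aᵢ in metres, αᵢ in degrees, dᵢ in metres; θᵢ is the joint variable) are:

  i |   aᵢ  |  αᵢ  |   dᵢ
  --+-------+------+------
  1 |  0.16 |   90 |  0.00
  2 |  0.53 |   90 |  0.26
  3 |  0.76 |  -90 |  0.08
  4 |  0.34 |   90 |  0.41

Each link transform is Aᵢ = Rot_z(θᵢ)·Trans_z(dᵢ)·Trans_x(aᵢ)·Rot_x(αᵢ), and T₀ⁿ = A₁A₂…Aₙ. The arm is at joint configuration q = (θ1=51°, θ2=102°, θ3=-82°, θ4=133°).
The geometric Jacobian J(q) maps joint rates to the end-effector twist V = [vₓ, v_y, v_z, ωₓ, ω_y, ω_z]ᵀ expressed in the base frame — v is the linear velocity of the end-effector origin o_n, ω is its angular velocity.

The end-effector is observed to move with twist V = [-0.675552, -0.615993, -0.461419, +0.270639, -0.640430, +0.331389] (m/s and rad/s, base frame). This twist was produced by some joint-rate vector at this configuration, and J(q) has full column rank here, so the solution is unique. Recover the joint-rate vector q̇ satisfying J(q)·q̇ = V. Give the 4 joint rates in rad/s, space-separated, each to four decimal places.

0.8930 0.6810 -0.4370 -0.4860

o_n = [-0.2952, -0.0374, 0.9524]
J₁: ẑ×o_n = [0.0374, -0.2952, 0.0000], ω = ẑ
J2: z=[0.7771, -0.6293, 0.0000] o=[0.1007, 0.1243, 0.0000] → [-0.5994, -0.7401, -0.3749, 0.7771, -0.6293, 0.0000]
J3: z=[0.6156, 0.7602, 0.2079] o=[0.2334, -0.1249, 0.5184] → [0.3117, -0.3770, 0.4557, 0.6156, 0.7602, 0.2079]
J4: z=[-0.0214, -0.2476, 0.9686] o=[-0.3161, 0.3924, 0.6385] → [0.3386, 0.0269, 0.0144, -0.0214, -0.2476, 0.9686]
q̇ = J⁺·V = [0.8930, 0.6810, -0.4370, -0.4860]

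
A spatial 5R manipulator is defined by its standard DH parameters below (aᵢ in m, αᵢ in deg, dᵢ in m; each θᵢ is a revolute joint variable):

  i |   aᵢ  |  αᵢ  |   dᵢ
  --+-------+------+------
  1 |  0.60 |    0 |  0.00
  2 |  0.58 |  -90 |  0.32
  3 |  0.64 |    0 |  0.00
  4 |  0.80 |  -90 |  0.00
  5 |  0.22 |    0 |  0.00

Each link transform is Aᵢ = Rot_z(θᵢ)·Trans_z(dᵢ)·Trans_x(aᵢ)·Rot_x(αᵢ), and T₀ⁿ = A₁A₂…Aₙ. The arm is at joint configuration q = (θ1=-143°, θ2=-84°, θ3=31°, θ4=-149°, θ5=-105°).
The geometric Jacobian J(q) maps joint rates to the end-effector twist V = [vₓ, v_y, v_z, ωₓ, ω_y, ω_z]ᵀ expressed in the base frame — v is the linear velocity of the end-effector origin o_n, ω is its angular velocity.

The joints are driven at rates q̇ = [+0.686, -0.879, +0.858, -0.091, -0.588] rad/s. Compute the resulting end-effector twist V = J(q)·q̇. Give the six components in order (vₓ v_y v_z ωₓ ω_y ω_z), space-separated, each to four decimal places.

o_n = [-1.1664, 0.0643, 0.6465]
J₁: ẑ×o_n = [-0.0643, -1.1664, 0.0000], ω = ẑ
J2: z=[0.0000, 0.0000, 1.0000] o=[-0.4792, -0.3611, 0.0000] → [-0.4253, -0.6872, 0.0000, 0.0000, 0.0000, 1.0000]
J3: z=[-0.7314, -0.6820, 0.0000] o=[-0.8747, 0.0631, 0.3200] → [-0.2226, 0.2388, -0.1997, -0.7314, -0.6820, 0.0000]
J4: z=[-0.7314, -0.6820, 0.0000] o=[-1.2489, 0.4643, -0.0096] → [-0.4474, 0.4798, 0.3488, -0.7314, -0.6820, 0.0000]
J5: z=[-0.6022, 0.6457, 0.4695] o=[-0.9927, 0.1896, 0.6967] → [0.0264, -0.1118, 0.1876, -0.6022, 0.6457, 0.4695]
V = J·q̇ = [0.1640, 0.0308, -0.3134, -0.2069, -0.9028, -0.4690]

0.1640 0.0308 -0.3134 -0.2069 -0.9028 -0.4690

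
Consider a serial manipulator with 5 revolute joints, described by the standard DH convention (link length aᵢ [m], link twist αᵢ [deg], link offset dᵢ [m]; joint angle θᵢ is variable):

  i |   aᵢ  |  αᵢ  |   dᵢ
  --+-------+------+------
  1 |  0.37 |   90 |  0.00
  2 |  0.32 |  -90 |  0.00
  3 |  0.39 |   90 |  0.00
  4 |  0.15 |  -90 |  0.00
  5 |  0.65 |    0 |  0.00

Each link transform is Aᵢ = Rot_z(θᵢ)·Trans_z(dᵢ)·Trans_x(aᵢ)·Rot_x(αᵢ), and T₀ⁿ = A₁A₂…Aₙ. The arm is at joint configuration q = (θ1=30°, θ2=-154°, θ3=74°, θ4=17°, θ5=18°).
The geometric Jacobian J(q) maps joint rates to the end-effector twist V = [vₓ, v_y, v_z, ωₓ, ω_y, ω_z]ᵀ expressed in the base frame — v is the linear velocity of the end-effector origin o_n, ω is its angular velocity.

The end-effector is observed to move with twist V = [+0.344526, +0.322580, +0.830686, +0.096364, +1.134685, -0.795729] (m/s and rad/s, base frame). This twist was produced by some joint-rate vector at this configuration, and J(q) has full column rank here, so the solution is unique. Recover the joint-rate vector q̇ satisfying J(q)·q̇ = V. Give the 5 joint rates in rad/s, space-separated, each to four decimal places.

-0.2420 -0.9270 0.4980 -0.3310 0.2980

o_n = [-0.5026, 1.0221, -0.3934]
J₁: ẑ×o_n = [-1.0221, -0.5026, 0.0000], ω = ẑ
J2: z=[0.5000, -0.8660, 0.0000] o=[0.3204, 0.1850, 0.0000] → [0.3407, 0.1967, -0.2942, 0.5000, -0.8660, 0.0000]
J3: z=[0.3796, 0.2192, -0.8988] o=[0.0713, 0.0412, -0.1403] → [0.8261, 0.6119, 0.4982, 0.3796, 0.2192, -0.8988]
J4: z=[-0.6104, -0.6707, -0.4214] o=[-0.1998, 0.3175, -0.1874] → [0.4350, 0.0019, -0.6331, -0.6104, -0.6707, -0.4214]
J5: z=[0.5663, 0.0024, -0.8242] o=[-0.2828, 0.4288, -0.2442] → [0.4886, 0.2656, 0.3365, 0.5663, 0.0024, -0.8242]
q̇ = J⁺·V = [-0.2420, -0.9270, 0.4980, -0.3310, 0.2980]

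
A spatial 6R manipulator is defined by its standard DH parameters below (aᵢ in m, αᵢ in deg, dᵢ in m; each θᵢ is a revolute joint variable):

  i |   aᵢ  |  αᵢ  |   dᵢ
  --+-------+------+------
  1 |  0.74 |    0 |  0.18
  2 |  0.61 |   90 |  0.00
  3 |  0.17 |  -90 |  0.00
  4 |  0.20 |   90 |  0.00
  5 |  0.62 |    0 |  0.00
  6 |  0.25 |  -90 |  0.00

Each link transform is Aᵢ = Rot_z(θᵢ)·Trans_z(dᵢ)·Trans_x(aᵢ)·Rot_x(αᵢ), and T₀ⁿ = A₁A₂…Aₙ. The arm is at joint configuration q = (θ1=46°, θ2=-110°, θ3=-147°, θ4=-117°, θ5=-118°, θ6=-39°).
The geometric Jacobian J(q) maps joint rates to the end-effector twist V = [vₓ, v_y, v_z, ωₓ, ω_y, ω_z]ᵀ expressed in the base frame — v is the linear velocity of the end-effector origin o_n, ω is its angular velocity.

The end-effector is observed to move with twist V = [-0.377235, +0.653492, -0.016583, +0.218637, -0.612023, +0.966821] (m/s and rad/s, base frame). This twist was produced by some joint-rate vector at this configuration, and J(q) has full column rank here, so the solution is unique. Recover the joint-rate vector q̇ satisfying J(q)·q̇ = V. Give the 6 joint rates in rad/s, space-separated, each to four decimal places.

o_n = [0.7685, 0.6634, 0.5490]
J₁: ẑ×o_n = [-0.6634, 0.7685, 0.0000], ω = ẑ
J2: z=[0.0000, 0.0000, 1.0000] o=[0.5140, 0.5323, 0.1800] → [-0.1310, 0.2545, 0.0000, 0.0000, 0.0000, 1.0000]
J3: z=[-0.8988, -0.4384, 0.0000] o=[0.7815, -0.0160, 0.1800] → [-0.1618, 0.3317, -0.6162, -0.8988, -0.4384, 0.0000]
J4: z=[0.2388, -0.4895, -0.8387] o=[0.7190, 0.1122, 0.0874] → [0.2363, -0.1518, 0.1559, 0.2388, -0.4895, -0.8387]
J5: z=[0.7356, -0.4726, 0.4853] o=[0.5922, -0.0344, 0.1369] → [-0.5334, -0.2176, 0.5966, 0.7356, -0.4726, 0.4853]
J6: z=[0.7356, -0.4726, 0.4853] o=[0.6460, 0.4469, 0.5240] → [-0.1169, 0.0411, 0.2172, 0.7356, -0.4726, 0.4853]
q̇ = J⁺·V = [0.5670, 0.6910, 0.2670, 0.5960, -0.1010, 0.5310]

0.5670 0.6910 0.2670 0.5960 -0.1010 0.5310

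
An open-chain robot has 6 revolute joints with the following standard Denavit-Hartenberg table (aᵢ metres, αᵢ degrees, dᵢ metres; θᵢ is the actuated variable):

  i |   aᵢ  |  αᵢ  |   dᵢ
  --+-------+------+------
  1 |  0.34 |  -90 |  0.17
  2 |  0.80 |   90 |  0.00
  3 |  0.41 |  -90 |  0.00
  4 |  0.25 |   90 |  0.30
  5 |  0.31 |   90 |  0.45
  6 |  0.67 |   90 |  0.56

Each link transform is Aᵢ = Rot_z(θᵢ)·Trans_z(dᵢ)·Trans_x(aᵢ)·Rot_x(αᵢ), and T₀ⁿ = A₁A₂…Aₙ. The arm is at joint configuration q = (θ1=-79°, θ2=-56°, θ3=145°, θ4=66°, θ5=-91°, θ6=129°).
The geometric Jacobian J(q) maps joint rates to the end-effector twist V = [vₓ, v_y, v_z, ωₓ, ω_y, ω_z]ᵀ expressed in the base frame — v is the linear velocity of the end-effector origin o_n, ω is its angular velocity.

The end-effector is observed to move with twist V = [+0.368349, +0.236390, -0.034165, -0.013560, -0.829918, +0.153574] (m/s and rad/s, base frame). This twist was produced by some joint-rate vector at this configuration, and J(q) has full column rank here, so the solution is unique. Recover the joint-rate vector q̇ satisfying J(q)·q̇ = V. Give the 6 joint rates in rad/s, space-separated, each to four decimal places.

0.5580 -0.0230 -0.4810 0.0590 -0.3370 -0.3080

o_n = [0.2358, 0.4992, 0.2154]
J₁: ẑ×o_n = [-0.4992, 0.2358, 0.0000], ω = ẑ
J2: z=[0.9816, 0.1908, 0.0000] o=[0.0649, -0.3338, 0.1700] → [0.0087, -0.0445, 0.7850, 0.9816, 0.1908, 0.0000]
J3: z=[-0.1582, 0.8138, 0.5592] o=[0.1502, -0.7729, 0.8332] → [-1.2141, -0.0499, -0.2709, -0.1582, 0.8138, 0.5592]
J4: z=[-0.8653, 0.1585, -0.4755] o=[0.3452, -0.5437, 0.5548] → [0.4421, -0.2417, -0.8850, -0.8653, 0.1585, -0.4755]
J5: z=[0.3702, 0.8418, -0.3930] o=[0.1701, -0.6251, 0.2154] → [0.4418, -0.0258, 0.3609, 0.3702, 0.8418, -0.3930]
J6: z=[-0.3530, 0.5187, 0.7786] o=[0.6031, -0.2927, 0.1902] → [-0.6035, -0.2771, -0.0890, -0.3530, 0.5187, 0.7786]
q̇ = J⁺·V = [0.5580, -0.0230, -0.4810, 0.0590, -0.3370, -0.3080]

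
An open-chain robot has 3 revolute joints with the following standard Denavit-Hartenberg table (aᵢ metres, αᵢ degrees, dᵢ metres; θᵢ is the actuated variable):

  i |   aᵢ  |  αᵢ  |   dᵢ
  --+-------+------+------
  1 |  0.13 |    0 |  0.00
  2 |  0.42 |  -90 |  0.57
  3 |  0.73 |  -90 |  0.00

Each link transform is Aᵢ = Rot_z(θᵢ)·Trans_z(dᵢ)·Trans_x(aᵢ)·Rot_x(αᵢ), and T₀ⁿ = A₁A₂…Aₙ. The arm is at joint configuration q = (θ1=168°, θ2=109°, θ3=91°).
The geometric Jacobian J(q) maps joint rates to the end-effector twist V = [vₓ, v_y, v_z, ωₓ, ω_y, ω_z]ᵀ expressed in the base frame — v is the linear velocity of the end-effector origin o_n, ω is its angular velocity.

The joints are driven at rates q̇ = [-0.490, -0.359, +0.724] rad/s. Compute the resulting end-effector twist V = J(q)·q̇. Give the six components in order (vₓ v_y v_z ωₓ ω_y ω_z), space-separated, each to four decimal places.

o_n = [-0.0775, -0.3772, -0.1599]
J₁: ẑ×o_n = [0.3772, -0.0775, 0.0000], ω = ẑ
J2: z=[0.0000, 0.0000, 1.0000] o=[-0.1272, 0.0270, 0.0000] → [0.4042, 0.0496, -0.0000, 0.0000, 0.0000, 1.0000]
J3: z=[0.9925, 0.1219, 0.0000] o=[-0.0760, -0.3898, 0.5700] → [-0.0890, 0.7244, 0.0127, 0.9925, 0.1219, 0.0000]
V = J·q̇ = [-0.3943, 0.5447, 0.0092, 0.7186, 0.0882, -0.8490]

-0.3943 0.5447 0.0092 0.7186 0.0882 -0.8490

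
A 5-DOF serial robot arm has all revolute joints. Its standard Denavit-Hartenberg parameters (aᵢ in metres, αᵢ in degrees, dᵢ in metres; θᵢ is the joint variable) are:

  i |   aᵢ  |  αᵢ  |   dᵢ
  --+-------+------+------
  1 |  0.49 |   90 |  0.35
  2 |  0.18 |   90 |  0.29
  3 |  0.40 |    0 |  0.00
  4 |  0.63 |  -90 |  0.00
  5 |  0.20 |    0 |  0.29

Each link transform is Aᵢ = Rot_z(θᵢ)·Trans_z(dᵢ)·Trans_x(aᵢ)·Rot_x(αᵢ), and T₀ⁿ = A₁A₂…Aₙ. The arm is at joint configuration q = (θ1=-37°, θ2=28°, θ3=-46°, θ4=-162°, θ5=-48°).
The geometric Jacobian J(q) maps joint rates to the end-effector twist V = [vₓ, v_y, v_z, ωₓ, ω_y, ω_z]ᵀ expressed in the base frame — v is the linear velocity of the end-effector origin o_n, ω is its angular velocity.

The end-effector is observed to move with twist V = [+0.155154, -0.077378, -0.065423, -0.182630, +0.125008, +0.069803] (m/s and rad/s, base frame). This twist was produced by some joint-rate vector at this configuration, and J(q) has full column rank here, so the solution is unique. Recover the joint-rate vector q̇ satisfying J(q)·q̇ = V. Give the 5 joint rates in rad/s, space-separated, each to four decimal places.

0.3210 0.5990 0.3500 -0.2320 0.6670

o_n = [0.1353, -0.2332, 0.0532]
J₁: ẑ×o_n = [0.2332, 0.1353, -0.0000], ω = ẑ
J2: z=[-0.6018, -0.7986, 0.0000] o=[0.3913, -0.2949, 0.3500] → [0.2370, -0.1786, -0.2416, -0.6018, -0.7986, 0.0000]
J3: z=[0.3749, -0.2825, -0.8829] o=[0.3437, -0.6221, 0.4345] → [0.4512, 0.3270, 0.0869, 0.3749, -0.2825, -0.8829]
J4: z=[0.3749, -0.2825, -0.8829] o=[0.7128, -0.5400, 0.5650] → [0.4155, 0.7018, -0.0481, 0.3749, -0.2825, -0.8829]
J5: z=[0.2003, 0.9546, -0.2204] o=[0.1426, -0.4806, 0.3038] → [-0.1847, 0.0518, 0.0566, 0.2003, 0.9546, -0.2204]
q̇ = J⁺·V = [0.3210, 0.5990, 0.3500, -0.2320, 0.6670]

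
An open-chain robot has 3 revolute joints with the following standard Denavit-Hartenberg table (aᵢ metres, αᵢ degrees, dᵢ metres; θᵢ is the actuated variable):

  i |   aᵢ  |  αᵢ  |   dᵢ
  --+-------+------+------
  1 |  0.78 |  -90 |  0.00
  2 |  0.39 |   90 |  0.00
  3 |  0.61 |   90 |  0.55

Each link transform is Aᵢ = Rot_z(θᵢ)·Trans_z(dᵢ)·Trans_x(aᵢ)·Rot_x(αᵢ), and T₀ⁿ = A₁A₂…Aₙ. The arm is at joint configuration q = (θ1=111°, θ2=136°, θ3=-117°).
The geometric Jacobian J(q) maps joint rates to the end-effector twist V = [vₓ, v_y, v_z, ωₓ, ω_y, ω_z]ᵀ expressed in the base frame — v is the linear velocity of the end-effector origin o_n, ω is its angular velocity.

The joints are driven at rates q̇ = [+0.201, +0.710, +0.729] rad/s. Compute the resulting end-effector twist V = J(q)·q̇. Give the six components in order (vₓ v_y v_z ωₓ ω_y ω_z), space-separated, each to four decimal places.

o_n = [0.1201, 1.2037, -0.4742]
J₁: ẑ×o_n = [-1.2037, 0.1201, 0.0000], ω = ẑ
J2: z=[-0.9336, -0.3584, 0.0000] o=[-0.2795, 0.7282, 0.0000] → [0.1699, -0.4427, -0.3007, -0.9336, -0.3584, 0.0000]
J3: z=[-0.2489, 0.6485, -0.7193] o=[-0.1790, 0.4663, -0.2709] → [0.3987, -0.2658, -0.3776, -0.2489, 0.6485, -0.7193]
V = J·q̇ = [0.1693, -0.4839, -0.4888, -0.8443, 0.2183, -0.3234]

0.1693 -0.4839 -0.4888 -0.8443 0.2183 -0.3234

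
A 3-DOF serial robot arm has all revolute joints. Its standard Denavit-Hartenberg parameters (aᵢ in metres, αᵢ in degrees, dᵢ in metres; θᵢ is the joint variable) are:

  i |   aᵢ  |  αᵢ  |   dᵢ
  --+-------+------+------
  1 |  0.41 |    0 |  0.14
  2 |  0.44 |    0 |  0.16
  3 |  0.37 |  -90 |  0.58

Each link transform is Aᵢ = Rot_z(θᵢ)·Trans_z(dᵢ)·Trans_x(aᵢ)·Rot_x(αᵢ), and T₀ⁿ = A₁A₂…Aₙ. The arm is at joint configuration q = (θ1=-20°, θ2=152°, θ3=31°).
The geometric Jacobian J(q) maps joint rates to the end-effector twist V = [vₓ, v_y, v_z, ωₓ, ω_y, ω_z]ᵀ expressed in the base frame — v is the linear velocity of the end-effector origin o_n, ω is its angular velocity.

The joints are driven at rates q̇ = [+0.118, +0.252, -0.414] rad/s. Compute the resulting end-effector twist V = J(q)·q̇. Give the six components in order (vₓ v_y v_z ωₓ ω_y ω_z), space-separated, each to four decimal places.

-0.0997 -0.0479 0.0000 0.0000 0.0000 -0.0440

o_n = [-0.2630, 0.2949, 0.8800]
J₁: ẑ×o_n = [-0.2949, -0.2630, 0.0000], ω = ẑ
J2: z=[0.0000, 0.0000, 1.0000] o=[0.3853, -0.1402, 0.1400] → [-0.4352, -0.6483, 0.0000, 0.0000, 0.0000, 1.0000]
J3: z=[0.0000, 0.0000, 1.0000] o=[0.0909, 0.1868, 0.3000] → [-0.1082, -0.3538, 0.0000, 0.0000, 0.0000, 1.0000]
V = J·q̇ = [-0.0997, -0.0479, 0.0000, 0.0000, 0.0000, -0.0440]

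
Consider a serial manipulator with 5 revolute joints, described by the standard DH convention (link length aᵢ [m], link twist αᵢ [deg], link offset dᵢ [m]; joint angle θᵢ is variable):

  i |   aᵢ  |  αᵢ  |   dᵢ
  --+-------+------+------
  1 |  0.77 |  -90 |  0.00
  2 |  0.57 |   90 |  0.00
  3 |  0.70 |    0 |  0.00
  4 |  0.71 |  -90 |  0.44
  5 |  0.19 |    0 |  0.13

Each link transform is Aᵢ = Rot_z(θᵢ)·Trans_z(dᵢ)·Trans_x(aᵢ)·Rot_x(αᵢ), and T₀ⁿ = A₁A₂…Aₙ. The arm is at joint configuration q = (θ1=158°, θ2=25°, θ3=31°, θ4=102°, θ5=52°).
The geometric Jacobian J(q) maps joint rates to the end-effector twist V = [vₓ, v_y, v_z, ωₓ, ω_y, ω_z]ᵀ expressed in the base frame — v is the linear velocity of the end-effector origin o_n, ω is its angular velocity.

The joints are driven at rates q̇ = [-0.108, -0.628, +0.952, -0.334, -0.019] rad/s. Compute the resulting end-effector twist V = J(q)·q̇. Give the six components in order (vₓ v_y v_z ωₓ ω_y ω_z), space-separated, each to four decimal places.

0.4896 -0.2189 0.6505 -0.0234 0.6728 0.4462

o_n = [-1.5854, -0.3050, 0.0471]
J₁: ẑ×o_n = [0.3050, -1.5854, 0.0000], ω = ẑ
J2: z=[-0.3746, -0.9272, 0.0000] o=[-0.7139, 0.2884, 0.0000] → [-0.0437, 0.0177, -0.5858, -0.3746, -0.9272, 0.0000]
J3: z=[-0.3918, 0.1583, 0.9063] o=[-1.1929, 0.4820, -0.2409] → [0.7588, -0.2429, 0.3705, -0.3918, 0.1583, 0.9063]
J4: z=[-0.3918, 0.1583, 0.9063] o=[-1.8322, 0.3514, -0.4945] → [0.6806, 0.4358, 0.2181, -0.3918, 0.1583, 0.9063]
J5: z=[0.8700, 0.3840, 0.3091] o=[-1.7922, -0.2248, 0.1089] → [0.0011, 0.1177, -0.1492, 0.8700, 0.3840, 0.3091]
V = J·q̇ = [0.4896, -0.2189, 0.6505, -0.0234, 0.6728, 0.4462]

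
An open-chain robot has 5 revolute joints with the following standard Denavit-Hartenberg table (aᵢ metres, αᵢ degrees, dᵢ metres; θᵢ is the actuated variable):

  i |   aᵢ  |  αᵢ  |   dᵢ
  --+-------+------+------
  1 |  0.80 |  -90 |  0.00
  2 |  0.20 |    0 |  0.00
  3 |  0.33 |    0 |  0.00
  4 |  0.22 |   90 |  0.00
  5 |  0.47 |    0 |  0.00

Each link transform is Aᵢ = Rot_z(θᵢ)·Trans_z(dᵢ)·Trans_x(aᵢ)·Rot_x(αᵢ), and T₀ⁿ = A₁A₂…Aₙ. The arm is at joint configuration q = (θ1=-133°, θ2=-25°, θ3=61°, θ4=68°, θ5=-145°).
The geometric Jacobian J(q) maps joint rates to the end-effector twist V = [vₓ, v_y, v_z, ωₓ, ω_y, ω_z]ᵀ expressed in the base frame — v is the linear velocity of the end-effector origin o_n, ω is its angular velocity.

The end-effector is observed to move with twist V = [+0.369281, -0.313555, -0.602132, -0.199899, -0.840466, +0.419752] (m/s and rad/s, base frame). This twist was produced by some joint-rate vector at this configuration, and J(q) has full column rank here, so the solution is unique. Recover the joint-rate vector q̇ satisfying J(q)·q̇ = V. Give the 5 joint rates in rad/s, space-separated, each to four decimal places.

o_n = [-1.0757, -0.7582, 0.0507]
J₁: ẑ×o_n = [0.7582, -1.0757, 0.0000], ω = ẑ
J2: z=[0.7314, -0.6820, 0.0000] o=[-0.5456, -0.5851, 0.0000] → [-0.0345, -0.0370, -0.4882, 0.7314, -0.6820, 0.0000]
J3: z=[0.7314, -0.6820, 0.0000] o=[-0.6692, -0.7176, 0.0845] → [0.0231, 0.0248, -0.3069, 0.7314, -0.6820, 0.0000]
J4: z=[0.7314, -0.6820, 0.0000] o=[-0.8513, -0.9129, -0.1094] → [-0.1092, -0.1171, -0.0399, 0.7314, -0.6820, 0.0000]
J5: z=[-0.6617, -0.7096, -0.2419] o=[-0.8150, -0.8740, -0.3229] → [-0.2371, 0.3103, -0.2616, -0.6617, -0.7096, -0.2419]
q̇ = J⁺·V = [0.6070, 0.3420, 0.8590, -0.7740, 0.7740]

0.6070 0.3420 0.8590 -0.7740 0.7740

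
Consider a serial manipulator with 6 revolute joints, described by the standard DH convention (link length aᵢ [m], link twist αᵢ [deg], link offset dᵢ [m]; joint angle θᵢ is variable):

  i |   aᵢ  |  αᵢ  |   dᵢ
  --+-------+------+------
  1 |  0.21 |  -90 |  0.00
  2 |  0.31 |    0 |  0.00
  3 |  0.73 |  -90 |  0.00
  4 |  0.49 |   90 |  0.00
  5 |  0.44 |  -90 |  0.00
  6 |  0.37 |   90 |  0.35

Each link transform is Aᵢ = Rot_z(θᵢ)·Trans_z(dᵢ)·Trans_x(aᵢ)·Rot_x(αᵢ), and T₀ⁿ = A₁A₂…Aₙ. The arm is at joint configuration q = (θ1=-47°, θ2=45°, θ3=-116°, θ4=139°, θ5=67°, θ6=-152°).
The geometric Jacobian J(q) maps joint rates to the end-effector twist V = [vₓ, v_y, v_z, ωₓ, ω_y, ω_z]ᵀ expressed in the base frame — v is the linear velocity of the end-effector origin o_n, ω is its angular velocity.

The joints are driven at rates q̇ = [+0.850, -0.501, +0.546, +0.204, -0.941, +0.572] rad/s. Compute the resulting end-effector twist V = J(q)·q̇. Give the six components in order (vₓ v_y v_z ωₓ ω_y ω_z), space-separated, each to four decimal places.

o_n = [0.4024, -0.8277, 0.3489]
J₁: ẑ×o_n = [0.8277, 0.4024, -0.0000], ω = ẑ
J2: z=[0.7314, 0.6820, 0.0000] o=[0.1432, -0.1536, 0.0000] → [0.2380, -0.2552, -0.6698, 0.7314, 0.6820, 0.0000]
J3: z=[0.7314, 0.6820, 0.0000] o=[0.2927, -0.3139, -0.2192] → [0.3875, -0.4155, -0.4506, 0.7314, 0.6820, 0.0000]
J4: z=[0.6448, -0.6915, -0.3256] o=[0.4548, -0.4877, 0.4710] → [-0.0263, 0.0958, -0.2555, 0.6448, -0.6915, -0.3256]
J5: z=[-0.4063, -0.6709, 0.6203] o=[0.1376, -0.6189, 0.1214] → [-0.0231, 0.2567, 0.2625, -0.4063, -0.6709, 0.6203]
J6: z=[0.8479, -0.0237, 0.5297] o=[0.2875, -0.9450, -0.1332] → [-0.0736, -0.3479, 0.1022, 0.8479, -0.0237, 0.5297]
V = J·q̇ = [0.7703, -0.1780, -0.1512, 1.0318, 0.5074, 0.5028]

0.7703 -0.1780 -0.1512 1.0318 0.5074 0.5028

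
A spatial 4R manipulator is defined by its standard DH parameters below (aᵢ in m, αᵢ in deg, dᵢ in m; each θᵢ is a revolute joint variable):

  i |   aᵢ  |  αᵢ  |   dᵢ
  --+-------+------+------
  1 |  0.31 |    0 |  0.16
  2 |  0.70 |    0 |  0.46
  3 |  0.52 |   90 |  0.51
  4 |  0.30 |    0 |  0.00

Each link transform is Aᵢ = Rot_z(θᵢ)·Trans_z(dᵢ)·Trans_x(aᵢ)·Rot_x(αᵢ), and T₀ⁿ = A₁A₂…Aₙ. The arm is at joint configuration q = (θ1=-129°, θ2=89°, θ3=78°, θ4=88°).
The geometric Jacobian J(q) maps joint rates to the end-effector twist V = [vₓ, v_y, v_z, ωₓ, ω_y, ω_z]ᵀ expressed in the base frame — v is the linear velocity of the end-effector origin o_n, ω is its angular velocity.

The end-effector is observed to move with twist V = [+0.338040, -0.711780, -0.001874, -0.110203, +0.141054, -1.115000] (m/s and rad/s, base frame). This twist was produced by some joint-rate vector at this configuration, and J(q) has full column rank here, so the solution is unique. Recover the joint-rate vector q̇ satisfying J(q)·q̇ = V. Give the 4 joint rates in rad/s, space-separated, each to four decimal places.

o_n = [0.7592, -0.3643, 1.4298]
J₁: ẑ×o_n = [0.3643, 0.7592, -0.0000], ω = ẑ
J2: z=[0.0000, 0.0000, 1.0000] o=[-0.1951, -0.2409, 0.1600] → [0.1234, 0.9542, -0.0000, 0.0000, 0.0000, 1.0000]
J3: z=[0.0000, 0.0000, 1.0000] o=[0.3411, -0.6909, 0.6200] → [-0.3266, 0.4180, 0.0000, 0.0000, 0.0000, 1.0000]
J4: z=[0.6157, -0.7880, 0.0000] o=[0.7509, -0.3707, 1.1300] → [-0.2363, -0.1846, 0.0105, 0.6157, -0.7880, 0.0000]
q̇ = J⁺·V = [0.4090, -0.7800, -0.7440, -0.1790]

0.4090 -0.7800 -0.7440 -0.1790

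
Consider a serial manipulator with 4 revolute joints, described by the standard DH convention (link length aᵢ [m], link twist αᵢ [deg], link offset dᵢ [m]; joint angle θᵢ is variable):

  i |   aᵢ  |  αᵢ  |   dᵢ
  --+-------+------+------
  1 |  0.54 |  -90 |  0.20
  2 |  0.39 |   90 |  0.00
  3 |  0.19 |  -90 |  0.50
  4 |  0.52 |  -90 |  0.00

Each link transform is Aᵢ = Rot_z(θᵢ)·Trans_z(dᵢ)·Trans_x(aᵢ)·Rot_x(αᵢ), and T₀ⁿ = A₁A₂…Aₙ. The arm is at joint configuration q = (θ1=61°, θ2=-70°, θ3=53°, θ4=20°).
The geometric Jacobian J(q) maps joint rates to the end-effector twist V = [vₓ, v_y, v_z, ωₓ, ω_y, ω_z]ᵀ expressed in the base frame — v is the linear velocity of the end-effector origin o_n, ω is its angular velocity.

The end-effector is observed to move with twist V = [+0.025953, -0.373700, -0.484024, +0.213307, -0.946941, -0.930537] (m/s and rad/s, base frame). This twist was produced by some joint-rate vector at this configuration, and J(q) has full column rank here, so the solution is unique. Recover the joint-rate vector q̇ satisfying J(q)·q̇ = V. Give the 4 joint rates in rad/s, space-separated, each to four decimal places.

o_n = [-0.2266, 0.7091, 1.0604]
J₁: ẑ×o_n = [-0.7091, -0.2266, 0.0000], ω = ẑ
J2: z=[-0.8746, 0.4848, 0.0000] o=[0.2618, 0.4723, 0.2000] → [0.4172, 0.7526, 0.0296, -0.8746, 0.4848, 0.0000]
J3: z=[-0.4556, -0.8219, 0.3420] o=[0.3265, 0.5890, 0.5665] → [-0.4471, 0.0359, -0.5093, -0.4556, -0.8219, 0.3420]
J4: z=[-0.6588, 0.0529, -0.7505] o=[-0.0151, 0.2858, 0.8449] → [0.3291, 0.3007, -0.2677, -0.6588, 0.0529, -0.7505]
q̇ = J⁺·V = [-0.7490, -0.9610, 0.6190, 0.5240]

-0.7490 -0.9610 0.6190 0.5240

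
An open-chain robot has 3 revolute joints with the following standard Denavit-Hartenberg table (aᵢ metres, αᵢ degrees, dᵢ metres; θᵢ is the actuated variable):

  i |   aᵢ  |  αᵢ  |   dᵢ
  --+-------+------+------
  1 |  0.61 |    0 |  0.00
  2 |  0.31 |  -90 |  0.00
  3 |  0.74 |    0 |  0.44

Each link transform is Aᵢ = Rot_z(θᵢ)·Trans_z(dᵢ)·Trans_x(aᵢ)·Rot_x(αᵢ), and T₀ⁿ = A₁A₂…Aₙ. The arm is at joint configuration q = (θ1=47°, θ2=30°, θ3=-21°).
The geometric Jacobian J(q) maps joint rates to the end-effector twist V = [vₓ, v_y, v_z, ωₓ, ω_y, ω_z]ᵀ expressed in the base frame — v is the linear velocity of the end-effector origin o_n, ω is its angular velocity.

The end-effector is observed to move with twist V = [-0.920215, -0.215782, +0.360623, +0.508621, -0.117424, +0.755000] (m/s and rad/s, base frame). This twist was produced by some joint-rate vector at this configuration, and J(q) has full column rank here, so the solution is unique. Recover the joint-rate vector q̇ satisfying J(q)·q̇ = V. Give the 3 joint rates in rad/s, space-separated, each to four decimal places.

o_n = [0.2124, 1.5203, 0.2652]
J₁: ẑ×o_n = [-1.5203, 0.2124, 0.0000], ω = ẑ
J2: z=[0.0000, 0.0000, 1.0000] o=[0.4160, 0.4461, 0.0000] → [-1.0742, -0.2036, 0.0000, 0.0000, 0.0000, 1.0000]
J3: z=[-0.9744, 0.2250, 0.0000] o=[0.4858, 0.7482, 0.0000] → [0.0597, 0.2584, -0.6908, -0.9744, 0.2250, 0.0000]
q̇ = J⁺·V = [0.1750, 0.5800, -0.5220]

0.1750 0.5800 -0.5220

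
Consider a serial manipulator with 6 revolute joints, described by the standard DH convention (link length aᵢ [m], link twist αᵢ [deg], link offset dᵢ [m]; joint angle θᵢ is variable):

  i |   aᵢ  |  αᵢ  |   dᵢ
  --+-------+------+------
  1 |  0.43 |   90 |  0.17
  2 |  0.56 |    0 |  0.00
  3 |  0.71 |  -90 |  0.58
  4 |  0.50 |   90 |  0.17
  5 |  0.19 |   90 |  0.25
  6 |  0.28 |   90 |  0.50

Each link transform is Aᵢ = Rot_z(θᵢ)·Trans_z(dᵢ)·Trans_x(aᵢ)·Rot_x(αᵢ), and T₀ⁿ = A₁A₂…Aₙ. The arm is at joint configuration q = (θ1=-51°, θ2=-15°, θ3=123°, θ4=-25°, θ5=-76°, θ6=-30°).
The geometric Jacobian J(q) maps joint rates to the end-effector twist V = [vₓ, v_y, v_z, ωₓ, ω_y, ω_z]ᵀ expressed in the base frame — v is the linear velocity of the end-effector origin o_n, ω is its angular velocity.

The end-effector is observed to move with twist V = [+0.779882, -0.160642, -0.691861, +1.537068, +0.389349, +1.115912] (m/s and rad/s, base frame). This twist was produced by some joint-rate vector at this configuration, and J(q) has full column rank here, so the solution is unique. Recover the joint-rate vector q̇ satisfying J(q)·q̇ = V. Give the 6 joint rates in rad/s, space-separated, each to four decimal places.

0.2740 0.1090 -0.8000 -0.9480 -0.9300 -0.2300

o_n = [0.1153, -1.3026, 0.8736]
J₁: ẑ×o_n = [1.3026, 0.1153, -0.0000], ω = ẑ
J2: z=[-0.7771, -0.6293, 0.0000] o=[0.2706, -0.3342, 0.1700] → [-0.4428, 0.5468, 0.6549, -0.7771, -0.6293, 0.0000]
J3: z=[-0.7771, -0.6293, 0.0000] o=[0.6110, -0.7545, 0.0251] → [-0.5340, 0.6594, 0.1140, -0.7771, -0.6293, 0.0000]
J4: z=[-0.5985, 0.7391, -0.3090] o=[0.0222, -0.9490, 0.7003] → [0.0188, 0.0750, 0.1428, -0.5985, 0.7391, -0.3090]
J5: z=[-0.6221, -0.6719, -0.4019] o=[-0.3319, -0.8476, 1.0788] → [-0.0451, -0.3074, 0.5836, -0.6221, -0.6719, -0.4019]
J6: z=[0.6345, -0.1319, -0.7616] o=[-0.4003, -1.1540, 1.0749] → [-0.0867, -0.2650, -0.0263, 0.6345, -0.1319, -0.7616]
q̇ = J⁺·V = [0.2740, 0.1090, -0.8000, -0.9480, -0.9300, -0.2300]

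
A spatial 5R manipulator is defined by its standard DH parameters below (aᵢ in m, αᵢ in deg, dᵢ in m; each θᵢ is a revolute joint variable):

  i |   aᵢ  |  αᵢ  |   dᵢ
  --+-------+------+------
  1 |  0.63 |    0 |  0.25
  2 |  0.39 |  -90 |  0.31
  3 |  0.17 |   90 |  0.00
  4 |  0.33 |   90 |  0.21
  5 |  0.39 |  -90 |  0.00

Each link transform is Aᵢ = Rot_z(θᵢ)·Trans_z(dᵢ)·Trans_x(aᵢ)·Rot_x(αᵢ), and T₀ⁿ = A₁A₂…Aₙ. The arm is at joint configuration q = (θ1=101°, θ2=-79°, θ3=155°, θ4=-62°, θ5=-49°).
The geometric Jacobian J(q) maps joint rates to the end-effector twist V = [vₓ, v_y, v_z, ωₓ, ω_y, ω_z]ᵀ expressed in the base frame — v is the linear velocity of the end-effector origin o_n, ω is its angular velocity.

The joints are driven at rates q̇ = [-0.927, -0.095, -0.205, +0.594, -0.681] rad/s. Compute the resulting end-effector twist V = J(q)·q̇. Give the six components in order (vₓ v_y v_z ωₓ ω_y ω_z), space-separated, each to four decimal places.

o_n = [0.0281, 0.1205, 0.4484]
J₁: ẑ×o_n = [-0.1205, 0.0281, 0.0000], ω = ẑ
J2: z=[0.0000, 0.0000, 1.0000] o=[-0.1202, 0.6184, 0.2500] → [0.4980, 0.1484, -0.0000, 0.0000, 0.0000, 1.0000]
J3: z=[-0.3746, 0.9272, 0.0000] o=[0.2414, 0.7645, 0.5600] → [-0.1035, -0.0418, 0.4390, -0.3746, 0.9272, 0.0000]
J4: z=[0.3918, 0.1583, -0.9063] o=[0.0985, 0.7068, 0.4882] → [-0.5377, 0.0794, -0.2186, 0.3918, 0.1583, -0.9063]
J5: z=[0.9178, -0.1355, 0.3731] o=[0.1598, 0.4173, 0.2324] → [0.0815, -0.2474, -0.2903, 0.9178, -0.1355, 0.3731]
V = J·q̇ = [-0.2893, 0.1840, -0.0222, -0.3155, -0.0037, -1.8145]

-0.2893 0.1840 -0.0222 -0.3155 -0.0037 -1.8145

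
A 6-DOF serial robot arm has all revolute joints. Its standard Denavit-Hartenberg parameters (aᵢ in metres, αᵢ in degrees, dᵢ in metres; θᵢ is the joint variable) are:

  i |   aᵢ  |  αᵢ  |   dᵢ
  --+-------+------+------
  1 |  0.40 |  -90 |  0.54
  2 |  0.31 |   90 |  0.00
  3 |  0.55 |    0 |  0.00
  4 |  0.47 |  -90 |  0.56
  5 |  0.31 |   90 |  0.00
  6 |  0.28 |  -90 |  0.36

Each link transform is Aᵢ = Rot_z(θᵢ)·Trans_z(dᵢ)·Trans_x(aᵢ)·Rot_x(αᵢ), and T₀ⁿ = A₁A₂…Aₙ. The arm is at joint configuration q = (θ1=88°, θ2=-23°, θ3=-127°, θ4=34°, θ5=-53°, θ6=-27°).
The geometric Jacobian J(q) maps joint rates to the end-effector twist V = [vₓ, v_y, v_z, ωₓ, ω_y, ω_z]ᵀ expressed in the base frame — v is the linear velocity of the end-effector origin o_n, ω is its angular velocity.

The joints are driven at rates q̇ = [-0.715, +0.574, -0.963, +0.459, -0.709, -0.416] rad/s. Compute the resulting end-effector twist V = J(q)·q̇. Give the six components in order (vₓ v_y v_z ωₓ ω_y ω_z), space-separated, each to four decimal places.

o_n = [0.9422, -0.2723, 1.5978]
J₁: ẑ×o_n = [0.2723, 0.9422, -0.0000], ω = ẑ
J2: z=[-0.9994, 0.0349, 0.0000] o=[0.0140, 0.3998, 0.5400] → [0.0369, 1.0571, 0.6392, -0.9994, 0.0349, 0.0000]
J3: z=[-0.0136, -0.3905, 0.9205] o=[0.0239, 0.6849, 0.6611] → [0.5154, 0.8580, 0.3716, -0.0136, -0.3905, 0.9205]
J4: z=[-0.0136, -0.3905, 0.9205] o=[0.4523, 0.3651, 0.5318] → [0.1705, 0.4655, 0.2000, -0.0136, -0.3905, 0.9205]
J5: z=[0.0844, 0.9169, 0.3902] o=[0.9129, 0.1074, 1.0377] → [0.6617, -0.0359, -0.0589, 0.0844, 0.9169, 0.3902]
J6: z=[-0.8039, -0.1687, 0.5703] o=[1.0954, -0.0047, 1.2617] → [0.0959, 0.1827, 0.1892, -0.8039, -0.1687, 0.5703]
V = J·q̇ = [-1.1006, -0.7300, 0.0639, -0.2922, -0.3630, -1.6928]

-1.1006 -0.7300 0.0639 -0.2922 -0.3630 -1.6928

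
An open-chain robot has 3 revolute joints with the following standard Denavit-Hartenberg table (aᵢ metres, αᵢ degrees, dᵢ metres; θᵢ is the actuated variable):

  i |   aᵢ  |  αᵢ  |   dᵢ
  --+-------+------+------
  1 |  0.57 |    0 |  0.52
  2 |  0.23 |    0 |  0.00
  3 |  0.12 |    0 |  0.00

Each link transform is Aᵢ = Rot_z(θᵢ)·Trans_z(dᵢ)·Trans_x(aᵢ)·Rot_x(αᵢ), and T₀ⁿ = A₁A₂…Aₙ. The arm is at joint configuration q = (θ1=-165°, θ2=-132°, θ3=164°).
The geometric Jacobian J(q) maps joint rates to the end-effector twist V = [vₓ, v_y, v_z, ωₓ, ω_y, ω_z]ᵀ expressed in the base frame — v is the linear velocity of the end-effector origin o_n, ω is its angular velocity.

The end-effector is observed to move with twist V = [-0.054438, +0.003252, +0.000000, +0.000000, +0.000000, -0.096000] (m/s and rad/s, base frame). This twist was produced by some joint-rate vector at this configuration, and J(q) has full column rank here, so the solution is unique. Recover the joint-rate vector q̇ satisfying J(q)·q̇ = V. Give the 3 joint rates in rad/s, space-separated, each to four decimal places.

o_n = [-0.5280, -0.0304, 0.5200]
J₁: ẑ×o_n = [0.0304, -0.5280, 0.0000], ω = ẑ
J2: z=[0.0000, 0.0000, 1.0000] o=[-0.5506, -0.1475, 0.5200] → [-0.1172, 0.0226, 0.0000, 0.0000, 0.0000, 1.0000]
J3: z=[0.0000, 0.0000, 1.0000] o=[-0.4462, 0.0574, 0.5200] → [0.0878, -0.0818, 0.0000, 0.0000, 0.0000, 1.0000]
q̇ = J⁺·V = [0.0590, 0.2080, -0.3630]

0.0590 0.2080 -0.3630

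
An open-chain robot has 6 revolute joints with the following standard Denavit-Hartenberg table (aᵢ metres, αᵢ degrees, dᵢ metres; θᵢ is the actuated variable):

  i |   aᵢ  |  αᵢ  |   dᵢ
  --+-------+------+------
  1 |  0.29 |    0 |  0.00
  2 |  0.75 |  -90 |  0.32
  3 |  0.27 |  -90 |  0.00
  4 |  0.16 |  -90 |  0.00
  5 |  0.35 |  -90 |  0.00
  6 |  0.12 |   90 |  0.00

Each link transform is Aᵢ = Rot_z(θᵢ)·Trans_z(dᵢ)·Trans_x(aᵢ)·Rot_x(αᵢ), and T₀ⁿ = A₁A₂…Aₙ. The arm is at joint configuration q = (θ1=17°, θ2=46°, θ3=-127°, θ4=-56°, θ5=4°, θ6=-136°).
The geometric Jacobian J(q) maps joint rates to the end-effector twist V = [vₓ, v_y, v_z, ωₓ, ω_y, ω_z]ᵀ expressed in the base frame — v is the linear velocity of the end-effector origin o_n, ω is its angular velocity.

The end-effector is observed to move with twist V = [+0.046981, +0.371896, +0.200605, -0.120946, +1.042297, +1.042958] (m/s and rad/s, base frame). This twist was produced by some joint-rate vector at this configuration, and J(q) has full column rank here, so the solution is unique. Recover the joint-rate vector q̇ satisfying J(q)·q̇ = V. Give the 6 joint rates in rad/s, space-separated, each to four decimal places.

o_n = [0.1829, 0.5693, 0.7687]
J₁: ẑ×o_n = [-0.5693, 0.1829, 0.0000], ω = ẑ
J2: z=[0.0000, 0.0000, 1.0000] o=[0.2773, 0.0848, 0.0000] → [-0.4845, -0.0944, 0.0000, 0.0000, 0.0000, 1.0000]
J3: z=[-0.8910, 0.4540, 0.0000] o=[0.6178, 0.7530, 0.3200] → [0.2037, 0.3998, 0.3611, -0.8910, 0.4540, 0.0000]
J4: z=[0.3626, 0.7116, 0.6018] o=[0.5441, 0.6083, 0.5356] → [0.1893, -0.3018, 0.2429, 0.3626, 0.7116, 0.6018]
J5: z=[0.2717, -0.6984, 0.6621] o=[0.4014, 0.6205, 0.6071] → [-0.0790, -0.1886, -0.1665, 0.2717, -0.6984, 0.6621]
J6: z=[-0.2995, -0.7152, -0.6315] o=[0.0813, 0.6299, 0.7483] → [-0.0528, -0.0581, 0.0908, -0.2995, -0.7152, -0.6315]
q̇ = J⁺·V = [0.8230, -0.6060, 0.5990, 0.3390, 0.1210, -0.8580]

0.8230 -0.6060 0.5990 0.3390 0.1210 -0.8580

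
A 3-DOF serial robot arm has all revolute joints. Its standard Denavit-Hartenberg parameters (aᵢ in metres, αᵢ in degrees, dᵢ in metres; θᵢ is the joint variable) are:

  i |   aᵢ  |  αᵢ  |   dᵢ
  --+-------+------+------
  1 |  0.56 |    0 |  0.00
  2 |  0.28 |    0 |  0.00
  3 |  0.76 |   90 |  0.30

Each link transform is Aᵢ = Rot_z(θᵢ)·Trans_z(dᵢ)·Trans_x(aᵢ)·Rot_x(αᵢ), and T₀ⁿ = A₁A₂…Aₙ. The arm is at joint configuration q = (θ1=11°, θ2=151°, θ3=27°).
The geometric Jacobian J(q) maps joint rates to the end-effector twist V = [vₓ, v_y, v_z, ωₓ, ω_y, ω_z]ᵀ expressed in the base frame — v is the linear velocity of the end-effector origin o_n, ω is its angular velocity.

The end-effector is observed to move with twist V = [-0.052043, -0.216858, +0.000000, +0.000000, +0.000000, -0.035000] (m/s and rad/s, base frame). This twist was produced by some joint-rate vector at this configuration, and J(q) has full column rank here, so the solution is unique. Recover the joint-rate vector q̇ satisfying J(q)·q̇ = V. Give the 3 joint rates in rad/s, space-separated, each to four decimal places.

-0.1090 0.7970 -0.7230

o_n = [-0.4672, 0.0745, 0.3000]
J₁: ẑ×o_n = [-0.0745, -0.4672, 0.0000], ω = ẑ
J2: z=[0.0000, 0.0000, 1.0000] o=[0.5497, 0.1069, 0.0000] → [0.0324, -1.0169, 0.0000, 0.0000, 0.0000, 1.0000]
J3: z=[0.0000, 0.0000, 1.0000] o=[0.2834, 0.1934, 0.0000] → [0.1189, -0.7506, 0.0000, 0.0000, 0.0000, 1.0000]
q̇ = J⁺·V = [-0.1090, 0.7970, -0.7230]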